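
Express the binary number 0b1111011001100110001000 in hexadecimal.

Group the bits into nibbles: 0011 1101 1001 1001 1000 1000 → 3D9988.

0x3D9988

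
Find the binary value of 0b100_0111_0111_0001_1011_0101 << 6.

Left shift by 6: append 6 zero bits.

0b10001110111000110110101000000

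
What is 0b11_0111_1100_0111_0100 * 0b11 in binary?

0b10100111010101011100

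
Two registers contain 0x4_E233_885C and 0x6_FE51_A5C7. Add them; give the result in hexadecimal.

0xBE0852E23

Add column by column in base 16, right to left:
  C+7 = 3 carry 1
  5+C+1 = 2 carry 1
  8+5+1 = E
  8+A = 2 carry 1
  3+1+1 = 5
  3+5 = 8
  2+E = 0 carry 1
  E+F+1 = E carry 1
  4+6+1 = B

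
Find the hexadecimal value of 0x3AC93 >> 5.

5 bits is not a whole number of base-16 digits; in binary: 111010110010010011 >> 5 = 1110101100100.

0x1D64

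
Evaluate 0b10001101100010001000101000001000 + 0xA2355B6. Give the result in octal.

0b10001101100010001000101000001000 = 0o21542105010 in octal.
0xA2355B6 = 0o1210652666 in octal.
Add column by column in base 8, right to left:
  0+6 = 6
  1+6 = 7
  0+6 = 6
  5+2 = 7
  0+5 = 5
  1+6 = 7
  2+0 = 2
  4+1 = 5
  5+2 = 7
  1+1 = 2
  2+0 = 2

0o22752757676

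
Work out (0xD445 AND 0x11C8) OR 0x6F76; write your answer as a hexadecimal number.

0xD445 AND 0x11C8 = 0x1040.
Then OR with 0x6F76.

0x7F76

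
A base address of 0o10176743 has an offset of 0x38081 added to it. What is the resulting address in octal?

0o11077144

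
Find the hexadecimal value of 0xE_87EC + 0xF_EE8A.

0x1E7676

Add column by column in base 16, right to left:
  C+A = 6 carry 1
  E+8+1 = 7 carry 1
  7+E+1 = 6 carry 1
  8+E+1 = 7 carry 1
  E+F+1 = E carry 1
  final carry 1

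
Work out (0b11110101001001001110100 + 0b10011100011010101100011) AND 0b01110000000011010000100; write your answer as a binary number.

Add column by column in base 2, right to left:
  0+1 = 1
  0+1 = 1
  1+0 = 1
  0+0 = 0
  1+0 = 1
  1+1 = 0 carry 1
  1+1+1 = 1 carry 1
  0+0+1 = 1
  0+1 = 1
  1+0 = 1
  0+1 = 1
  0+0 = 0
  1+1 = 0 carry 1
  0+1+1 = 0 carry 1
  0+0+1 = 1
  1+0 = 1
  0+0 = 0
  1+1 = 0 carry 1
  0+1+1 = 0 carry 1
  1+1+1 = 1 carry 1
  1+0+1 = 0 carry 1
  1+0+1 = 0 carry 1
  1+1+1 = 1 carry 1
  final carry 1
Sum = 0b110010001100011111010111; now AND with 0b01110000000011010000100:
  110010001100011111010111
& 001110000000011010000100
= 000010000000011010000100

0b10000000011010000100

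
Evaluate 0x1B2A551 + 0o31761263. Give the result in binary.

0b10000110101000100000000100

0x1B2A551 = 0b1101100101010010101010001 in binary.
0o31761263 = 0b11001111110001010110011 in binary.
Add column by column in base 2, right to left:
  1+1 = 0 carry 1
  0+1+1 = 0 carry 1
  0+0+1 = 1
  0+0 = 0
  1+1 = 0 carry 1
  0+1+1 = 0 carry 1
  1+0+1 = 0 carry 1
  0+1+1 = 0 carry 1
  1+0+1 = 0 carry 1
  0+1+1 = 0 carry 1
  1+0+1 = 0 carry 1
  0+0+1 = 1
  0+0 = 0
  1+1 = 0 carry 1
  0+1+1 = 0 carry 1
  1+1+1 = 1 carry 1
  0+1+1 = 0 carry 1
  1+1+1 = 1 carry 1
  0+1+1 = 0 carry 1
  0+0+1 = 1
  1+0 = 1
  1+1 = 0 carry 1
  0+1+1 = 0 carry 1
  1+0+1 = 0 carry 1
  1+0+1 = 0 carry 1
  final carry 1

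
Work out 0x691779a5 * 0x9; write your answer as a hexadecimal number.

0x3b1d346cd

Multiply each base-16 digit by 9, carrying:
  5×9 = 45 → write d carry 2
  a×9+2 = 92 → write c carry 5
  9×9+5 = 86 → write 6 carry 5
  7×9+5 = 68 → write 4 carry 4
  7×9+4 = 67 → write 3 carry 4
  1×9+4 = 13 → write d
  9×9 = 81 → write 1 carry 5
  6×9+5 = 59 → write b carry 3
  remaining carry: 3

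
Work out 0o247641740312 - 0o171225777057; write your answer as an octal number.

Subtract column by column in base 8:
  2-7 → 3 (borrow)
  1-5-1 → 3 (borrow)
  3-0-1 → 2
  0-7 → 1 (borrow)
  4-7-1 → 4 (borrow)
  7-7-1 → 7 (borrow)
  1-5-1 → 3 (borrow)
  4-2-1 → 1
  6-2 → 4
  7-1 → 6
  4-7 → 5 (borrow)
  2-1-1 → 0

0o56413741233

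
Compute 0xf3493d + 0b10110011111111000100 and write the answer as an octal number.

0o77504401

0xf3493d = 0o74644475 in octal.
0b10110011111111000100 = 0o2637704 in octal.
Add column by column in base 8, right to left:
  5+4 = 1 carry 1
  7+0+1 = 0 carry 1
  4+7+1 = 4 carry 1
  4+7+1 = 4 carry 1
  4+3+1 = 0 carry 1
  6+6+1 = 5 carry 1
  4+2+1 = 7
  7+0 = 7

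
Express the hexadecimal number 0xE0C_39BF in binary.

Expand each hex digit to 4 bits: E=1110 0=0000 C=1100 3=0011 9=1001 B=1011 F=1111.

0b1110000011000011100110111111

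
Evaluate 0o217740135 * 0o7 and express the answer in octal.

Multiply each base-8 digit by 7, carrying:
  5×7 = 35 → write 3 carry 4
  3×7+4 = 25 → write 1 carry 3
  1×7+3 = 10 → write 2 carry 1
  0×7+1 = 1 → write 1
  4×7 = 28 → write 4 carry 3
  7×7+3 = 52 → write 4 carry 6
  7×7+6 = 55 → write 7 carry 6
  1×7+6 = 13 → write 5 carry 1
  2×7+1 = 15 → write 7 carry 1
  remaining carry: 1

0o1757441213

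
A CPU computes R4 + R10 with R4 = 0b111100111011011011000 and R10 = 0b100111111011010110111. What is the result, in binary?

0b1100100110110110001111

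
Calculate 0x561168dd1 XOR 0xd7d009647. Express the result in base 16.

0x81c161b96

XOR each hex digit independently (no carries):
  5^d=8, 6^7=1, 1^d=c, 1^0=1, 6^0=6, 8^9=1, d^6=b, d^4=9, 1^7=6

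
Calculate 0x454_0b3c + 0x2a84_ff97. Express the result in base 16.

0x2ed90ad3

Add column by column in base 16, right to left:
  c+7 = 3 carry 1
  3+9+1 = d
  b+f = a carry 1
  0+f+1 = 0 carry 1
  4+4+1 = 9
  5+8 = d
  4+a = e
  0+2 = 2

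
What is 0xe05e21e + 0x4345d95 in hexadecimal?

0x123a3fb3

Add column by column in base 16, right to left:
  e+5 = 3 carry 1
  1+9+1 = b
  2+d = f
  e+5 = 3 carry 1
  5+4+1 = a
  0+3 = 3
  e+4 = 2 carry 1
  final carry 1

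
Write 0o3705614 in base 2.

0b11111000101110001100

Each octal digit is 3 bits: 3=011 7=111 0=000 5=101 6=110 1=001 4=100.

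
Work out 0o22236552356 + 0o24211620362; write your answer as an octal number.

0o46450372740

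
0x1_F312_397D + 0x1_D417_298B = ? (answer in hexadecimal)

0x3C7296308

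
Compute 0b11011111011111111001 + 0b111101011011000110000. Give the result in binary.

0b1011001010111000101001

Add column by column in base 2, right to left:
  1+0 = 1
  0+0 = 0
  0+0 = 0
  1+0 = 1
  1+1 = 0 carry 1
  1+1+1 = 1 carry 1
  1+0+1 = 0 carry 1
  1+0+1 = 0 carry 1
  1+0+1 = 0 carry 1
  1+1+1 = 1 carry 1
  1+1+1 = 1 carry 1
  0+0+1 = 1
  1+1 = 0 carry 1
  1+1+1 = 1 carry 1
  1+0+1 = 0 carry 1
  1+1+1 = 1 carry 1
  1+0+1 = 0 carry 1
  0+1+1 = 0 carry 1
  1+1+1 = 1 carry 1
  1+1+1 = 1 carry 1
  0+1+1 = 0 carry 1
  final carry 1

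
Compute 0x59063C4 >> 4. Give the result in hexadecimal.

0x59063C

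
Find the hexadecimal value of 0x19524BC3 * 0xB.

Multiply each base-16 digit by 11, carrying:
  3×11 = 33 → write 1 carry 2
  C×11+2 = 134 → write 6 carry 8
  B×11+8 = 129 → write 1 carry 8
  4×11+8 = 52 → write 4 carry 3
  2×11+3 = 25 → write 9 carry 1
  5×11+1 = 56 → write 8 carry 3
  9×11+3 = 102 → write 6 carry 6
  1×11+6 = 17 → write 1 carry 1
  remaining carry: 1

0x116894161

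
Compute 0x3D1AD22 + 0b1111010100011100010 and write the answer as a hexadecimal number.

0b1111010100011100010 = 0x7A8E2 in hexadecimal.
Add column by column in base 16, right to left:
  2+2 = 4
  2+E = 0 carry 1
  D+8+1 = 6 carry 1
  A+A+1 = 5 carry 1
  1+7+1 = 9
  D+0 = D
  3+0 = 3

0x3D95604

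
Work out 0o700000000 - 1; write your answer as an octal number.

The trailing 8 digits are 0, so subtracting 1 borrows through: they become 7 and the next digit up decrements.

0o677777777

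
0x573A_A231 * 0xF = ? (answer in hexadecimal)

Multiply each base-16 digit by 15, carrying:
  1×15 = 15 → write F
  3×15 = 45 → write D carry 2
  2×15+2 = 32 → write 0 carry 2
  A×15+2 = 152 → write 8 carry 9
  A×15+9 = 159 → write F carry 9
  3×15+9 = 54 → write 6 carry 3
  7×15+3 = 108 → write C carry 6
  5×15+6 = 81 → write 1 carry 5
  remaining carry: 5

0x51C6F80DF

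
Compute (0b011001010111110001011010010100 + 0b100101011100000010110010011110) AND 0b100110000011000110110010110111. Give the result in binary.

Add column by column in base 2, right to left:
  0+0 = 0
  0+1 = 1
  1+1 = 0 carry 1
  0+1+1 = 0 carry 1
  1+1+1 = 1 carry 1
  0+0+1 = 1
  0+0 = 0
  1+1 = 0 carry 1
  0+0+1 = 1
  1+0 = 1
  1+1 = 0 carry 1
  0+1+1 = 0 carry 1
  1+0+1 = 0 carry 1
  0+1+1 = 0 carry 1
  0+0+1 = 1
  0+0 = 0
  1+0 = 1
  1+0 = 1
  1+0 = 1
  1+0 = 1
  1+1 = 0 carry 1
  0+1+1 = 0 carry 1
  1+1+1 = 1 carry 1
  0+0+1 = 1
  1+1 = 0 carry 1
  0+0+1 = 1
  0+1 = 1
  1+0 = 1
  1+0 = 1
  0+1 = 1
Sum = 0b111110110011110100001100110010; now AND with 0b100110000011000110110010110111:
  111110110011110100001100110010
& 100110000011000110110010110111
= 100110000011000100000000110010

0b100110000011000100000000110010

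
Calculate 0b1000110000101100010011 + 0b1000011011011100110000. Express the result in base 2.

0b10001001100001001000011

Add column by column in base 2, right to left:
  1+0 = 1
  1+0 = 1
  0+0 = 0
  0+0 = 0
  1+1 = 0 carry 1
  0+1+1 = 0 carry 1
  0+0+1 = 1
  0+0 = 0
  1+1 = 0 carry 1
  1+1+1 = 1 carry 1
  0+1+1 = 0 carry 1
  1+0+1 = 0 carry 1
  0+1+1 = 0 carry 1
  0+1+1 = 0 carry 1
  0+0+1 = 1
  0+1 = 1
  1+1 = 0 carry 1
  1+0+1 = 0 carry 1
  0+0+1 = 1
  0+0 = 0
  0+0 = 0
  1+1 = 0 carry 1
  final carry 1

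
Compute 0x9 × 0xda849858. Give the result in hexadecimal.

0x7aea95b18

Multiply each base-16 digit by 9, carrying:
  8×9 = 72 → write 8 carry 4
  5×9+4 = 49 → write 1 carry 3
  8×9+3 = 75 → write b carry 4
  9×9+4 = 85 → write 5 carry 5
  4×9+5 = 41 → write 9 carry 2
  8×9+2 = 74 → write a carry 4
  a×9+4 = 94 → write e carry 5
  d×9+5 = 122 → write a carry 7
  remaining carry: 7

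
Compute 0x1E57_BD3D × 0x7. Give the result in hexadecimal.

0xD4662CAB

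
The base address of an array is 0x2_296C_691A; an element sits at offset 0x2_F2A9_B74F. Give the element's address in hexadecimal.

0x51C162069

Add column by column in base 16, right to left:
  A+F = 9 carry 1
  1+4+1 = 6
  9+7 = 0 carry 1
  6+B+1 = 2 carry 1
  C+9+1 = 6 carry 1
  6+A+1 = 1 carry 1
  9+2+1 = C
  2+F = 1 carry 1
  2+2+1 = 5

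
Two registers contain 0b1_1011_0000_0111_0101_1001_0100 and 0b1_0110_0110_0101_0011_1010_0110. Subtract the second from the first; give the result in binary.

Subtract column by column in base 2:
  0-0 → 0
  0-1 → 1 (borrow)
  1-1-1 → 1 (borrow)
  0-0-1 → 1 (borrow)
  1-0-1 → 0
  0-1 → 1 (borrow)
  0-0-1 → 1 (borrow)
  1-1-1 → 1 (borrow)
  1-1-1 → 1 (borrow)
  0-1-1 → 0 (borrow)
  1-0-1 → 0
  0-0 → 0
  1-1 → 0
  1-0 → 1
  1-1 → 0
  0-0 → 0
  0-0 → 0
  0-1 → 1 (borrow)
  0-1-1 → 0 (borrow)
  0-0-1 → 1 (borrow)
  1-0-1 → 0
  1-1 → 0
  0-1 → 1 (borrow)
  1-0-1 → 0
  1-1 → 0

0b10010100010000111101110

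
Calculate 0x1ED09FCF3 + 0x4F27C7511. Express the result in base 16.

0x6DF867204

Add column by column in base 16, right to left:
  3+1 = 4
  F+1 = 0 carry 1
  C+5+1 = 2 carry 1
  F+7+1 = 7 carry 1
  9+C+1 = 6 carry 1
  0+7+1 = 8
  D+2 = F
  E+F = D carry 1
  1+4+1 = 6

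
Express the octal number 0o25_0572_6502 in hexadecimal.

0x1517ad42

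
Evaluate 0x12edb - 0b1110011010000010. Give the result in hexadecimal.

0x4859

0b1110011010000010 = 0xe682 in hexadecimal.
Subtract column by column in base 16:
  b-2 → 9
  d-8 → 5
  e-6 → 8
  2-e → 4 (borrow)
  1-0-1 → 0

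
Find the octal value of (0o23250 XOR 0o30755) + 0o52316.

0o66023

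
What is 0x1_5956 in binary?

Expand each hex digit to 4 bits: 1=0001 5=0101 9=1001 5=0101 6=0110.

0b10101100101010110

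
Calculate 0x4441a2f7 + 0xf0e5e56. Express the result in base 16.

Add column by column in base 16, right to left:
  7+6 = d
  f+5 = 4 carry 1
  2+e+1 = 1 carry 1
  a+5+1 = 0 carry 1
  1+e+1 = 0 carry 1
  4+0+1 = 5
  4+f = 3 carry 1
  4+0+1 = 5

0x5350014d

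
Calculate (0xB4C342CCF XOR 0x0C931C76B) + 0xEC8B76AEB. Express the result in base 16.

0x1A4DBD568F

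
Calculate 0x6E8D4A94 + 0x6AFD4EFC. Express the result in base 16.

Add column by column in base 16, right to left:
  4+C = 0 carry 1
  9+F+1 = 9 carry 1
  A+E+1 = 9 carry 1
  4+4+1 = 9
  D+D = A carry 1
  8+F+1 = 8 carry 1
  E+A+1 = 9 carry 1
  6+6+1 = D

0xD98A9990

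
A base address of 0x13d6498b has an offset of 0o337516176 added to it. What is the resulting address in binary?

0b10111010101001110011000001001

0x13d6498b = 0b10011110101100100100110001011 in binary.
0o337516176 = 0b11011111101001110001111110 in binary.
Add column by column in base 2, right to left:
  1+0 = 1
  1+1 = 0 carry 1
  0+1+1 = 0 carry 1
  1+1+1 = 1 carry 1
  0+1+1 = 0 carry 1
  0+1+1 = 0 carry 1
  0+1+1 = 0 carry 1
  1+0+1 = 0 carry 1
  1+0+1 = 0 carry 1
  0+0+1 = 1
  0+1 = 1
  1+1 = 0 carry 1
  0+1+1 = 0 carry 1
  0+0+1 = 1
  1+0 = 1
  0+1 = 1
  0+0 = 0
  1+1 = 0 carry 1
  1+1+1 = 1 carry 1
  0+1+1 = 0 carry 1
  1+1+1 = 1 carry 1
  0+1+1 = 0 carry 1
  1+1+1 = 1 carry 1
  1+0+1 = 0 carry 1
  1+1+1 = 1 carry 1
  1+1+1 = 1 carry 1
  0+0+1 = 1
  0+0 = 0
  1+0 = 1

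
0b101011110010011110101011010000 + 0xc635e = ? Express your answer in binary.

0xc635e = 0b11000110001101011110 in binary.
Add column by column in base 2, right to left:
  0+0 = 0
  0+1 = 1
  0+1 = 1
  0+1 = 1
  1+1 = 0 carry 1
  0+0+1 = 1
  1+1 = 0 carry 1
  1+0+1 = 0 carry 1
  0+1+1 = 0 carry 1
  1+1+1 = 1 carry 1
  0+0+1 = 1
  1+0 = 1
  0+0 = 0
  1+1 = 0 carry 1
  1+1+1 = 1 carry 1
  1+0+1 = 0 carry 1
  1+0+1 = 0 carry 1
  0+0+1 = 1
  0+1 = 1
  1+1 = 0 carry 1
  0+0+1 = 1
  0+0 = 0
  1+0 = 1
  1+0 = 1
  1+0 = 1
  1+0 = 1
  0+0 = 0
  1+0 = 1
  0+0 = 0
  1+0 = 1

0b101011110101100100111000101110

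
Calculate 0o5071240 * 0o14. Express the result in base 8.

Multiply each base-8 digit by 12, carrying:
  0×12 = 0 → write 0
  4×12 = 48 → write 0 carry 6
  2×12+6 = 30 → write 6 carry 3
  1×12+3 = 15 → write 7 carry 1
  7×12+1 = 85 → write 5 carry 10
  0×12+10 = 10 → write 2 carry 1
  5×12+1 = 61 → write 5 carry 7
  remaining carry: 7

0o75257600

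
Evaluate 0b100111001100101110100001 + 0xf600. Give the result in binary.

0b100111011100000110100001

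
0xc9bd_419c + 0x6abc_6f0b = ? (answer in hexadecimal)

0x13479b0a7

Add column by column in base 16, right to left:
  c+b = 7 carry 1
  9+0+1 = a
  1+f = 0 carry 1
  4+6+1 = b
  d+c = 9 carry 1
  b+b+1 = 7 carry 1
  9+a+1 = 4 carry 1
  c+6+1 = 3 carry 1
  final carry 1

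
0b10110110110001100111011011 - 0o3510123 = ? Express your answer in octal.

0o263104610

0b10110110110001100111011011 = 0o266614733 in octal.
Subtract column by column in base 8:
  3-3 → 0
  3-2 → 1
  7-1 → 6
  4-0 → 4
  1-1 → 0
  6-5 → 1
  6-3 → 3
  6-0 → 6
  2-0 → 2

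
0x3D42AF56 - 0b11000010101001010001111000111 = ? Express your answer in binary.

0b100100111011100000101110001111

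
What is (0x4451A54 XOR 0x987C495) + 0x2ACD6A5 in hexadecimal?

First 0x4451A54 XOR 0x987C495 = 0xDC2DEC1.
Add column by column in base 16, right to left:
  1+5 = 6
  C+A = 6 carry 1
  E+6+1 = 5 carry 1
  D+D+1 = B carry 1
  2+C+1 = F
  C+A = 6 carry 1
  D+2+1 = 0 carry 1
  final carry 1

0x106FB566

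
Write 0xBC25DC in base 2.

0b101111000010010111011100

Expand each hex digit to 4 bits: B=1011 C=1100 2=0010 5=0101 D=1101 C=1100.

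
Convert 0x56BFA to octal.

0o1265772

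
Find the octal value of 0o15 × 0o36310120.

Multiply each base-8 digit by 13, carrying:
  0×13 = 0 → write 0
  2×13 = 26 → write 2 carry 3
  1×13+3 = 16 → write 0 carry 2
  0×13+2 = 2 → write 2
  1×13 = 13 → write 5 carry 1
  3×13+1 = 40 → write 0 carry 5
  6×13+5 = 83 → write 3 carry 10
  3×13+10 = 49 → write 1 carry 6
  remaining carry: 6

0o613052020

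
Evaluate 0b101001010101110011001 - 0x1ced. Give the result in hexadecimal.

0b101001010101110011001 = 0x14ab99 in hexadecimal.
Subtract column by column in base 16:
  9-d → c (borrow)
  9-e-1 → a (borrow)
  b-c-1 → e (borrow)
  a-1-1 → 8
  4-0 → 4
  1-0 → 1

0x148eac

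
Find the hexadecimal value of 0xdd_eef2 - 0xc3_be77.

Subtract column by column in base 16:
  2-7 → b (borrow)
  f-7-1 → 7
  e-e → 0
  e-b → 3
  d-3 → a
  d-c → 1

0x1a307b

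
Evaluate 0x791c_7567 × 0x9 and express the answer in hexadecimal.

0x44200209f

Multiply each base-16 digit by 9, carrying:
  7×9 = 63 → write f carry 3
  6×9+3 = 57 → write 9 carry 3
  5×9+3 = 48 → write 0 carry 3
  7×9+3 = 66 → write 2 carry 4
  c×9+4 = 112 → write 0 carry 7
  1×9+7 = 16 → write 0 carry 1
  9×9+1 = 82 → write 2 carry 5
  7×9+5 = 68 → write 4 carry 4
  remaining carry: 4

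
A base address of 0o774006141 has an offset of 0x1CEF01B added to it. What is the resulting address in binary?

0o774006141 = 0b111111100000000110001100001 in binary.
0x1CEF01B = 0b1110011101111000000011011 in binary.
Add column by column in base 2, right to left:
  1+1 = 0 carry 1
  0+1+1 = 0 carry 1
  0+0+1 = 1
  0+1 = 1
  0+1 = 1
  1+0 = 1
  1+0 = 1
  0+0 = 0
  0+0 = 0
  0+0 = 0
  1+0 = 1
  1+0 = 1
  0+1 = 1
  0+1 = 1
  0+1 = 1
  0+1 = 1
  0+0 = 0
  0+1 = 1
  0+1 = 1
  0+1 = 1
  1+0 = 1
  1+0 = 1
  1+1 = 0 carry 1
  1+1+1 = 1 carry 1
  1+1+1 = 1 carry 1
  1+0+1 = 0 carry 1
  1+0+1 = 0 carry 1
  final carry 1

0b1001101111101111110001111100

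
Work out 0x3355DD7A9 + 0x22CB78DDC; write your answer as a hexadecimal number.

0x562156585

Add column by column in base 16, right to left:
  9+C = 5 carry 1
  A+D+1 = 8 carry 1
  7+D+1 = 5 carry 1
  D+8+1 = 6 carry 1
  D+7+1 = 5 carry 1
  5+B+1 = 1 carry 1
  5+C+1 = 2 carry 1
  3+2+1 = 6
  3+2 = 5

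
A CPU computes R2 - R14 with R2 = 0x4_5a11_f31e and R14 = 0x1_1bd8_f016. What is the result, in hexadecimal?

0x33e390308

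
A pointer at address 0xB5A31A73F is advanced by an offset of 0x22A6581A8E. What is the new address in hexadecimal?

0x2E0089C1CD

Add column by column in base 16, right to left:
  F+E = D carry 1
  3+8+1 = C
  7+A = 1 carry 1
  A+1+1 = C
  1+8 = 9
  3+5 = 8
  A+6 = 0 carry 1
  5+A+1 = 0 carry 1
  B+2+1 = E
  0+2 = 2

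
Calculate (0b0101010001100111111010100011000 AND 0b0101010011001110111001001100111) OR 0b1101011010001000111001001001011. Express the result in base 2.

0b1101011011001110111001001001011

0b0101010001100111111010100011000 AND 0b0101010011001110111001001100111 = 0b0101010001000110111000000000000.
Then OR with 0b1101011010001000111001001001011.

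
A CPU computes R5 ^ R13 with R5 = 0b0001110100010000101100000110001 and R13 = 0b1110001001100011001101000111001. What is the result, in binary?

XOR bit by bit (1 where the bits differ):
  0001110100010000101100000110001
^ 1110001001100011001101000111001
= 1111111101110011100001000001000

0b1111111101110011100001000001000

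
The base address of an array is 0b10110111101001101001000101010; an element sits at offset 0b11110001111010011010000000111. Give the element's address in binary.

Add column by column in base 2, right to left:
  0+1 = 1
  1+1 = 0 carry 1
  0+1+1 = 0 carry 1
  1+0+1 = 0 carry 1
  0+0+1 = 1
  1+0 = 1
  0+0 = 0
  0+0 = 0
  0+0 = 0
  1+0 = 1
  0+1 = 1
  0+0 = 0
  1+1 = 0 carry 1
  0+1+1 = 0 carry 1
  1+0+1 = 0 carry 1
  1+0+1 = 0 carry 1
  0+1+1 = 0 carry 1
  0+0+1 = 1
  1+1 = 0 carry 1
  0+1+1 = 0 carry 1
  1+1+1 = 1 carry 1
  1+1+1 = 1 carry 1
  1+0+1 = 0 carry 1
  1+0+1 = 0 carry 1
  0+0+1 = 1
  1+1 = 0 carry 1
  1+1+1 = 1 carry 1
  0+1+1 = 0 carry 1
  1+1+1 = 1 carry 1
  final carry 1

0b110101001100100000011000110001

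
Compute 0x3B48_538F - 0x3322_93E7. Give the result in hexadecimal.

Subtract column by column in base 16:
  F-7 → 8
  8-E → A (borrow)
  3-3-1 → F (borrow)
  5-9-1 → B (borrow)
  8-2-1 → 5
  4-2 → 2
  B-3 → 8
  3-3 → 0

0x825BFA8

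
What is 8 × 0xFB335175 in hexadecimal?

Multiply each base-16 digit by 8, carrying:
  5×8 = 40 → write 8 carry 2
  7×8+2 = 58 → write A carry 3
  1×8+3 = 11 → write B
  5×8 = 40 → write 8 carry 2
  3×8+2 = 26 → write A carry 1
  3×8+1 = 25 → write 9 carry 1
  B×8+1 = 89 → write 9 carry 5
  F×8+5 = 125 → write D carry 7
  remaining carry: 7

0x7D99A8BA8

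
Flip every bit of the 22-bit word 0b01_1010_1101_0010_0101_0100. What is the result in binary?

0b1001010010110110101011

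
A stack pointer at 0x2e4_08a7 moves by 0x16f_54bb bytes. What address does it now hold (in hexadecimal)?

Add column by column in base 16, right to left:
  7+b = 2 carry 1
  a+b+1 = 6 carry 1
  8+4+1 = d
  0+5 = 5
  4+f = 3 carry 1
  e+6+1 = 5 carry 1
  2+1+1 = 4

0x4535d62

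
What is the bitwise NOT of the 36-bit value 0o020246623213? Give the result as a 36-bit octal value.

0o757531154564

Each oct digit d becomes 7−d:
  0→7, 2→5, 0→7, 2→5, 4→3, 6→1, 6→1, 2→5, 3→4, 2→5, 1→6, 3→4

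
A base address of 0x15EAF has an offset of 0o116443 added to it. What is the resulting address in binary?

0b11111101111010010

0x15EAF = 0b10101111010101111 in binary.
0o116443 = 0b1001110100100011 in binary.
Add column by column in base 2, right to left:
  1+1 = 0 carry 1
  1+1+1 = 1 carry 1
  1+0+1 = 0 carry 1
  1+0+1 = 0 carry 1
  0+0+1 = 1
  1+1 = 0 carry 1
  0+0+1 = 1
  1+0 = 1
  0+1 = 1
  1+0 = 1
  1+1 = 0 carry 1
  1+1+1 = 1 carry 1
  1+1+1 = 1 carry 1
  0+0+1 = 1
  1+0 = 1
  0+1 = 1
  1+0 = 1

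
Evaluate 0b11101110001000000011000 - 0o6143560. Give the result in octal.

0b11101110001000000011000 = 0o35610030 in octal.
Subtract column by column in base 8:
  0-0 → 0
  3-6 → 5 (borrow)
  0-5-1 → 2 (borrow)
  0-3-1 → 4 (borrow)
  1-4-1 → 4 (borrow)
  6-1-1 → 4
  5-6 → 7 (borrow)
  3-0-1 → 2

0o27444250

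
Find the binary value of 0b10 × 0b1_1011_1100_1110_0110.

Multiply each base-2 digit by 2, carrying:
  0×2 = 0 → write 0
  1×2 = 2 → write 0 carry 1
  1×2+1 = 3 → write 1 carry 1
  0×2+1 = 1 → write 1
  0×2 = 0 → write 0
  1×2 = 2 → write 0 carry 1
  1×2+1 = 3 → write 1 carry 1
  1×2+1 = 3 → write 1 carry 1
  0×2+1 = 1 → write 1
  0×2 = 0 → write 0
  1×2 = 2 → write 0 carry 1
  1×2+1 = 3 → write 1 carry 1
  1×2+1 = 3 → write 1 carry 1
  1×2+1 = 3 → write 1 carry 1
  0×2+1 = 1 → write 1
  1×2 = 2 → write 0 carry 1
  1×2+1 = 3 → write 1 carry 1
  remaining carry: 1

0b110111100111001100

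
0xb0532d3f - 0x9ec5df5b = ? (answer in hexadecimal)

Subtract column by column in base 16:
  f-b → 4
  3-5 → e (borrow)
  d-f-1 → d (borrow)
  2-d-1 → 4 (borrow)
  3-5-1 → d (borrow)
  5-c-1 → 8 (borrow)
  0-e-1 → 1 (borrow)
  b-9-1 → 1

0x118d4de4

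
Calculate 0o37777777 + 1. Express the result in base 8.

The trailing 7 digits are 7 (max in base 8), so adding 1 cascades: they roll to 0 and the next digit up increments.

0o40000000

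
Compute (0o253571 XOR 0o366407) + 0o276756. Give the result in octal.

0o434154

First 0o253571 XOR 0o366407 = 0o135176.
Add column by column in base 8, right to left:
  6+6 = 4 carry 1
  7+5+1 = 5 carry 1
  1+7+1 = 1 carry 1
  5+6+1 = 4 carry 1
  3+7+1 = 3 carry 1
  1+2+1 = 4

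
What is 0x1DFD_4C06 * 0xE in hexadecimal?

Multiply each base-16 digit by 14, carrying:
  6×14 = 84 → write 4 carry 5
  0×14+5 = 5 → write 5
  C×14 = 168 → write 8 carry 10
  4×14+10 = 66 → write 2 carry 4
  D×14+4 = 186 → write A carry 11
  F×14+11 = 221 → write D carry 13
  D×14+13 = 195 → write 3 carry 12
  1×14+12 = 26 → write A carry 1
  remaining carry: 1

0x1A3DA2854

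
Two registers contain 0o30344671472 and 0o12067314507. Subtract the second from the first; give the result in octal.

0o16255354763

Subtract column by column in base 8:
  2-7 → 3 (borrow)
  7-0-1 → 6
  4-5 → 7 (borrow)
  1-4-1 → 4 (borrow)
  7-1-1 → 5
  6-3 → 3
  4-7 → 5 (borrow)
  4-6-1 → 5 (borrow)
  3-0-1 → 2
  0-2 → 6 (borrow)
  3-1-1 → 1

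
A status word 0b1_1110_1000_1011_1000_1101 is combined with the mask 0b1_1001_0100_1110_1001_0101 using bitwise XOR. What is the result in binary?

XOR bit by bit (1 where the bits differ):
  111101000101110001101
^ 110010100111010010101
= 001111100010100011000

0b001111100010100011000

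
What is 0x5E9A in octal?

Expand each hex digit to 4 bits: 5=0101 E=1110 9=1001 A=1010.
Group the bits in threes: 101 111 010 011 010 → 57232.

0o57232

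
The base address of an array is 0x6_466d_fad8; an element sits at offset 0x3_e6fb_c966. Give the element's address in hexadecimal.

Add column by column in base 16, right to left:
  8+6 = e
  d+6 = 3 carry 1
  a+9+1 = 4 carry 1
  f+c+1 = c carry 1
  d+b+1 = 9 carry 1
  6+f+1 = 6 carry 1
  6+6+1 = d
  4+e = 2 carry 1
  6+3+1 = a

0xa2d69c43e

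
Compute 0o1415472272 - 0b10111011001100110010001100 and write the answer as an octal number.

0o1122324056

0b10111011001100110010001100 = 0o273146214 in octal.
Subtract column by column in base 8:
  2-4 → 6 (borrow)
  7-1-1 → 5
  2-2 → 0
  2-6 → 4 (borrow)
  7-4-1 → 2
  4-1 → 3
  5-3 → 2
  1-7 → 2 (borrow)
  4-2-1 → 1
  1-0 → 1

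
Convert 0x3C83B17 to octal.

Expand each hex digit to 4 bits: 3=0011 C=1100 8=1000 3=0011 B=1011 1=0001 7=0111.
Group the bits in threes: 011 110 010 000 011 101 100 010 111 → 362035427.

0o362035427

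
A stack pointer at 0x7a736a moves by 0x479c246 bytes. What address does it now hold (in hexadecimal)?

0x4f435b0

Add column by column in base 16, right to left:
  a+6 = 0 carry 1
  6+4+1 = b
  3+2 = 5
  7+c = 3 carry 1
  a+9+1 = 4 carry 1
  7+7+1 = f
  0+4 = 4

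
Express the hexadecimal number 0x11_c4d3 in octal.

0o4342323

Expand each hex digit to 4 bits: 1=0001 1=0001 c=1100 4=0100 d=1101 3=0011.
Group the bits in threes: 100 011 100 010 011 010 011 → 4342323.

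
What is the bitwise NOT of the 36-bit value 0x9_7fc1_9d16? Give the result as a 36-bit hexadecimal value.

Each hex digit d becomes f−d:
  9→6, 7→8, f→0, c→3, 1→e, 9→6, d→2, 1→e, 6→9

0x6803e62e9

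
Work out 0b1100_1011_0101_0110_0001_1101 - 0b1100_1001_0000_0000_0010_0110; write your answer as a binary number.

0b100101010111110111

Subtract column by column in base 2:
  1-0 → 1
  0-1 → 1 (borrow)
  1-1-1 → 1 (borrow)
  1-0-1 → 0
  1-0 → 1
  0-1 → 1 (borrow)
  0-0-1 → 1 (borrow)
  0-0-1 → 1 (borrow)
  0-0-1 → 1 (borrow)
  1-0-1 → 0
  1-0 → 1
  0-0 → 0
  1-0 → 1
  0-0 → 0
  1-0 → 1
  0-0 → 0
  1-1 → 0
  1-0 → 1
  0-0 → 0
  1-1 → 0
  0-0 → 0
  0-0 → 0
  1-1 → 0
  1-1 → 0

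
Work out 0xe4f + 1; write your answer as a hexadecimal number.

The trailing 1 digit is F (max in base 16), so adding 1 cascades: they roll to 0 and the next digit up increments.

0xe50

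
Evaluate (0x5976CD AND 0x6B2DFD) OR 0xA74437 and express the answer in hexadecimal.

0x5976CD AND 0x6B2DFD = 0x4924CD.
Then OR with 0xA74437.

0xEF64FF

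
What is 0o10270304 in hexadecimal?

0x2170C4

Each octal digit is 3 bits: 1=001 0=000 2=010 7=111 0=000 3=011 0=000 4=100.
Group the bits into nibbles: 0010 0001 0111 0000 1100 0100 → 2170C4.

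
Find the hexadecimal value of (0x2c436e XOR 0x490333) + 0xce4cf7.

0x1338d54

First 0x2c436e XOR 0x490333 = 0x65405d.
Add column by column in base 16, right to left:
  d+7 = 4 carry 1
  5+f+1 = 5 carry 1
  0+c+1 = d
  4+4 = 8
  5+e = 3 carry 1
  6+c+1 = 3 carry 1
  final carry 1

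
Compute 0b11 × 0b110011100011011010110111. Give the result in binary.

Multiply each base-2 digit by 3, carrying:
  1×3 = 3 → write 1 carry 1
  1×3+1 = 4 → write 0 carry 2
  1×3+2 = 5 → write 1 carry 2
  0×3+2 = 2 → write 0 carry 1
  1×3+1 = 4 → write 0 carry 2
  1×3+2 = 5 → write 1 carry 2
  0×3+2 = 2 → write 0 carry 1
  1×3+1 = 4 → write 0 carry 2
  0×3+2 = 2 → write 0 carry 1
  1×3+1 = 4 → write 0 carry 2
  1×3+2 = 5 → write 1 carry 2
  0×3+2 = 2 → write 0 carry 1
  1×3+1 = 4 → write 0 carry 2
  1×3+2 = 5 → write 1 carry 2
  0×3+2 = 2 → write 0 carry 1
  0×3+1 = 1 → write 1
  0×3 = 0 → write 0
  1×3 = 3 → write 1 carry 1
  1×3+1 = 4 → write 0 carry 2
  1×3+2 = 5 → write 1 carry 2
  0×3+2 = 2 → write 0 carry 1
  0×3+1 = 1 → write 1
  1×3 = 3 → write 1 carry 1
  1×3+1 = 4 → write 0 carry 2
  remaining carry: 10

0b10011010101010010000100101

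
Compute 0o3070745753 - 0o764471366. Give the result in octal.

Subtract column by column in base 8:
  3-6 → 5 (borrow)
  5-6-1 → 6 (borrow)
  7-3-1 → 3
  5-1 → 4
  4-7 → 5 (borrow)
  7-4-1 → 2
  0-4 → 4 (borrow)
  7-6-1 → 0
  0-7 → 1 (borrow)
  3-0-1 → 2

0o2104254365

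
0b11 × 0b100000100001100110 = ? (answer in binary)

0b1100001100100110010

Multiply each base-2 digit by 3, carrying:
  0×3 = 0 → write 0
  1×3 = 3 → write 1 carry 1
  1×3+1 = 4 → write 0 carry 2
  0×3+2 = 2 → write 0 carry 1
  0×3+1 = 1 → write 1
  1×3 = 3 → write 1 carry 1
  1×3+1 = 4 → write 0 carry 2
  0×3+2 = 2 → write 0 carry 1
  0×3+1 = 1 → write 1
  0×3 = 0 → write 0
  0×3 = 0 → write 0
  1×3 = 3 → write 1 carry 1
  0×3+1 = 1 → write 1
  0×3 = 0 → write 0
  0×3 = 0 → write 0
  0×3 = 0 → write 0
  0×3 = 0 → write 0
  1×3 = 3 → write 1 carry 1
  remaining carry: 1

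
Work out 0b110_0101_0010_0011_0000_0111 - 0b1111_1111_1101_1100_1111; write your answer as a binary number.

Subtract column by column in base 2:
  1-1 → 0
  1-1 → 0
  1-1 → 0
  0-1 → 1 (borrow)
  0-0-1 → 1 (borrow)
  0-0-1 → 1 (borrow)
  0-1-1 → 0 (borrow)
  0-1-1 → 0 (borrow)
  1-1-1 → 1 (borrow)
  1-0-1 → 0
  0-1 → 1 (borrow)
  0-1-1 → 0 (borrow)
  0-1-1 → 0 (borrow)
  1-1-1 → 1 (borrow)
  0-1-1 → 0 (borrow)
  0-1-1 → 0 (borrow)
  1-1-1 → 1 (borrow)
  0-1-1 → 0 (borrow)
  1-1-1 → 1 (borrow)
  0-1-1 → 0 (borrow)
  0-0-1 → 1 (borrow)
  1-0-1 → 0
  1-0 → 1

0b10101010010010100111000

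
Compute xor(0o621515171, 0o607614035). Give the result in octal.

XOR each oct digit independently (no carries):
  6^6=0, 2^0=2, 1^7=6, 5^6=3, 1^1=0, 5^4=1, 1^0=1, 7^3=4, 1^5=4

0o026301144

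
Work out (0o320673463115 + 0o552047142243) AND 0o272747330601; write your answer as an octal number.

0o72742220200

Add column by column in base 8, right to left:
  5+3 = 0 carry 1
  1+4+1 = 6
  1+2 = 3
  3+2 = 5
  6+4 = 2 carry 1
  4+1+1 = 6
  3+7 = 2 carry 1
  7+4+1 = 4 carry 1
  6+0+1 = 7
  0+2 = 2
  2+5 = 7
  3+5 = 0 carry 1
  final carry 1
Sum = 0o1072742625360; now AND with 0o272747330601:
  1&0=0, 0&2=0, 7&7=7, 2&2=2, 7&7=7, 4&4=4, 2&7=2, 6&3=2, 2&3=2, 5&0=0, 3&6=2, 6&0=0, 0&1=0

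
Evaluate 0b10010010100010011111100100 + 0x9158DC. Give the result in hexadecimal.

0x2DB80C0

0b10010010100010011111100100 = 0x24A27E4 in hexadecimal.
Add column by column in base 16, right to left:
  4+C = 0 carry 1
  E+D+1 = C carry 1
  7+8+1 = 0 carry 1
  2+5+1 = 8
  A+1 = B
  4+9 = D
  2+0 = 2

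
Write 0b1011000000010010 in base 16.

Group the bits into nibbles: 1011 0000 0001 0010 → b012.

0xb012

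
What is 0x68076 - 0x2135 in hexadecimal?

Subtract column by column in base 16:
  6-5 → 1
  7-3 → 4
  0-1 → F (borrow)
  8-2-1 → 5
  6-0 → 6

0x65F41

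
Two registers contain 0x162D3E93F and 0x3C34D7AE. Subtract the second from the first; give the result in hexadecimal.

0x1269F1191

Subtract column by column in base 16:
  F-E → 1
  3-A → 9 (borrow)
  9-7-1 → 1
  E-D → 1
  3-4 → F (borrow)
  D-3-1 → 9
  2-C → 6 (borrow)
  6-3-1 → 2
  1-0 → 1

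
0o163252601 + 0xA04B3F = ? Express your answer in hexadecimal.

0x26DA0C0

0o163252601 = 0x1CD5581 in hexadecimal.
Add column by column in base 16, right to left:
  1+F = 0 carry 1
  8+3+1 = C
  5+B = 0 carry 1
  5+4+1 = A
  D+0 = D
  C+A = 6 carry 1
  1+0+1 = 2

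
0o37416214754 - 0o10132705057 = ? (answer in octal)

Subtract column by column in base 8:
  4-7 → 5 (borrow)
  5-5-1 → 7 (borrow)
  7-0-1 → 6
  4-5 → 7 (borrow)
  1-0-1 → 0
  2-7 → 3 (borrow)
  6-2-1 → 3
  1-3 → 6 (borrow)
  4-1-1 → 2
  7-0 → 7
  3-1 → 2

0o27263307675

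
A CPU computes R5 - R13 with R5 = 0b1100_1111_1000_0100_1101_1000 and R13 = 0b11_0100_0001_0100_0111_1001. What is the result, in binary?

0b100110110111000001011111

Subtract column by column in base 2:
  0-1 → 1 (borrow)
  0-0-1 → 1 (borrow)
  0-0-1 → 1 (borrow)
  1-1-1 → 1 (borrow)
  1-1-1 → 1 (borrow)
  0-1-1 → 0 (borrow)
  1-1-1 → 1 (borrow)
  1-0-1 → 0
  0-0 → 0
  0-0 → 0
  1-1 → 0
  0-0 → 0
  0-1 → 1 (borrow)
  0-0-1 → 1 (borrow)
  0-0-1 → 1 (borrow)
  1-0-1 → 0
  1-0 → 1
  1-0 → 1
  1-1 → 0
  1-0 → 1
  0-1 → 1 (borrow)
  0-1-1 → 0 (borrow)
  1-0-1 → 0
  1-0 → 1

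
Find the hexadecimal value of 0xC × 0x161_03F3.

0x108C2F64

Multiply each base-16 digit by 12, carrying:
  3×12 = 36 → write 4 carry 2
  F×12+2 = 182 → write 6 carry 11
  3×12+11 = 47 → write F carry 2
  0×12+2 = 2 → write 2
  1×12 = 12 → write C
  6×12 = 72 → write 8 carry 4
  1×12+4 = 16 → write 0 carry 1
  remaining carry: 1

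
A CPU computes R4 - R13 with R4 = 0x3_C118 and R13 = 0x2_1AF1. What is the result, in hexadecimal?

0x1A627

Subtract column by column in base 16:
  8-1 → 7
  1-F → 2 (borrow)
  1-A-1 → 6 (borrow)
  C-1-1 → A
  3-2 → 1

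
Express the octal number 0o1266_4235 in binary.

0b1010110110100010011101

Each octal digit is 3 bits: 1=001 2=010 6=110 6=110 4=100 2=010 3=011 5=101.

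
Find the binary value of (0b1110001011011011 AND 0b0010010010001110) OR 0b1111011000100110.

0b1110001011011011 AND 0b0010010010001110 = 0b0010000010001010.
Then OR with 0b1111011000100110.

0b1111011010101110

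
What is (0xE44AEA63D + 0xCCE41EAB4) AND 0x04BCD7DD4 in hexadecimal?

Add column by column in base 16, right to left:
  D+4 = 1 carry 1
  3+B+1 = F
  6+A = 0 carry 1
  A+E+1 = 9 carry 1
  E+1+1 = 0 carry 1
  A+4+1 = F
  4+E = 2 carry 1
  4+C+1 = 1 carry 1
  E+C+1 = B carry 1
  final carry 1
Sum = 0x1B12F090F1; now AND with 0x04BCD7DD4:
  1&0=0, B&0=0, 1&4=0, 2&B=2, F&C=C, 0&D=0, 9&7=1, 0&D=0, F&D=D, 1&4=0

0x2C010D0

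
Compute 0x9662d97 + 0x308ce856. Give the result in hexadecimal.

Add column by column in base 16, right to left:
  7+6 = d
  9+5 = e
  d+8 = 5 carry 1
  2+e+1 = 1 carry 1
  6+c+1 = 3 carry 1
  6+8+1 = f
  9+0 = 9
  0+3 = 3

0x39f315ed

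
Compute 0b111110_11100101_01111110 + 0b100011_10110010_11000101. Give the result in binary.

Add column by column in base 2, right to left:
  0+1 = 1
  1+0 = 1
  1+1 = 0 carry 1
  1+0+1 = 0 carry 1
  1+0+1 = 0 carry 1
  1+0+1 = 0 carry 1
  1+1+1 = 1 carry 1
  0+1+1 = 0 carry 1
  1+0+1 = 0 carry 1
  0+1+1 = 0 carry 1
  1+0+1 = 0 carry 1
  0+0+1 = 1
  0+1 = 1
  1+1 = 0 carry 1
  1+0+1 = 0 carry 1
  1+1+1 = 1 carry 1
  0+1+1 = 0 carry 1
  1+1+1 = 1 carry 1
  1+0+1 = 0 carry 1
  1+0+1 = 0 carry 1
  1+0+1 = 0 carry 1
  1+1+1 = 1 carry 1
  final carry 1

0b11000101001100001000011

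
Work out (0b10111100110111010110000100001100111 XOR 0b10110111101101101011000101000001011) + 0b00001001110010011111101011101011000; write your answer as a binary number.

First 0b10111100110111010110000100001100111 XOR 0b10110111101101101011000101000001011 = 0b00001011011010111101000001001101100.
Add column by column in base 2, right to left:
  0+0 = 0
  0+0 = 0
  1+0 = 1
  1+1 = 0 carry 1
  0+1+1 = 0 carry 1
  1+0+1 = 0 carry 1
  1+1+1 = 1 carry 1
  0+0+1 = 1
  0+1 = 1
  1+1 = 0 carry 1
  0+1+1 = 0 carry 1
  0+0+1 = 1
  0+1 = 1
  0+0 = 0
  0+1 = 1
  1+1 = 0 carry 1
  0+1+1 = 0 carry 1
  1+1+1 = 1 carry 1
  1+1+1 = 1 carry 1
  1+1+1 = 1 carry 1
  1+0+1 = 0 carry 1
  0+0+1 = 1
  1+1 = 0 carry 1
  0+0+1 = 1
  1+0 = 1
  1+1 = 0 carry 1
  0+1+1 = 0 carry 1
  1+1+1 = 1 carry 1
  1+0+1 = 0 carry 1
  0+0+1 = 1
  1+1 = 0 carry 1
  final carry 1

0b10101001101011100101100111000100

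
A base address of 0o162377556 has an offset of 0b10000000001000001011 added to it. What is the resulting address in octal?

0b10000000001000001011 = 0o2001013 in octal.
Add column by column in base 8, right to left:
  6+3 = 1 carry 1
  5+1+1 = 7
  5+0 = 5
  7+1 = 0 carry 1
  7+0+1 = 0 carry 1
  3+0+1 = 4
  2+2 = 4
  6+0 = 6
  1+0 = 1

0o164400571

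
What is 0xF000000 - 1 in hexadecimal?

0xEFFFFFF

The trailing 6 digits are 0, so subtracting 1 borrows through: they become F and the next digit up decrements.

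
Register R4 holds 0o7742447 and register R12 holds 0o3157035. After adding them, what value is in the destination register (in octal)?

0o13121504

Add column by column in base 8, right to left:
  7+5 = 4 carry 1
  4+3+1 = 0 carry 1
  4+0+1 = 5
  2+7 = 1 carry 1
  4+5+1 = 2 carry 1
  7+1+1 = 1 carry 1
  7+3+1 = 3 carry 1
  final carry 1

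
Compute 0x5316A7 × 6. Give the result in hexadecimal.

0x1F287EA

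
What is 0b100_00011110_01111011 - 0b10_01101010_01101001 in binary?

Subtract column by column in base 2:
  1-1 → 0
  1-0 → 1
  0-0 → 0
  1-1 → 0
  1-0 → 1
  1-1 → 0
  1-1 → 0
  0-0 → 0
  0-0 → 0
  1-1 → 0
  1-0 → 1
  1-1 → 0
  1-0 → 1
  0-1 → 1 (borrow)
  0-1-1 → 0 (borrow)
  0-0-1 → 1 (borrow)
  0-0-1 → 1 (borrow)
  0-1-1 → 0 (borrow)
  1-0-1 → 0

0b11011010000010010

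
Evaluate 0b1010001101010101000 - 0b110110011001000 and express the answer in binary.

0b1001010110111100000

Subtract column by column in base 2:
  0-0 → 0
  0-0 → 0
  0-0 → 0
  1-1 → 0
  0-0 → 0
  1-0 → 1
  0-1 → 1 (borrow)
  1-1-1 → 1 (borrow)
  0-0-1 → 1 (borrow)
  1-0-1 → 0
  0-1 → 1 (borrow)
  1-1-1 → 1 (borrow)
  1-0-1 → 0
  0-1 → 1 (borrow)
  0-1-1 → 0 (borrow)
  0-0-1 → 1 (borrow)
  1-0-1 → 0
  0-0 → 0
  1-0 → 1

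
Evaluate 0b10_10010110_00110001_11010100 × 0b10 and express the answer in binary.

0b101001011000110001110101000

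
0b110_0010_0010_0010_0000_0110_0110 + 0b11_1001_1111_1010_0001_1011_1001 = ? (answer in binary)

Add column by column in base 2, right to left:
  0+1 = 1
  1+0 = 1
  1+0 = 1
  0+1 = 1
  0+1 = 1
  1+1 = 0 carry 1
  1+0+1 = 0 carry 1
  0+1+1 = 0 carry 1
  0+1+1 = 0 carry 1
  0+0+1 = 1
  0+0 = 0
  0+0 = 0
  0+0 = 0
  1+1 = 0 carry 1
  0+0+1 = 1
  0+1 = 1
  0+1 = 1
  1+1 = 0 carry 1
  0+1+1 = 0 carry 1
  0+1+1 = 0 carry 1
  0+1+1 = 0 carry 1
  1+0+1 = 0 carry 1
  0+0+1 = 1
  0+1 = 1
  0+1 = 1
  1+1 = 0 carry 1
  1+0+1 = 0 carry 1
  final carry 1

0b1001110000011100001000011111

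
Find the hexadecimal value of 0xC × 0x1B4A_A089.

0x1477F866C

Multiply each base-16 digit by 12, carrying:
  9×12 = 108 → write C carry 6
  8×12+6 = 102 → write 6 carry 6
  0×12+6 = 6 → write 6
  A×12 = 120 → write 8 carry 7
  A×12+7 = 127 → write F carry 7
  4×12+7 = 55 → write 7 carry 3
  B×12+3 = 135 → write 7 carry 8
  1×12+8 = 20 → write 4 carry 1
  remaining carry: 1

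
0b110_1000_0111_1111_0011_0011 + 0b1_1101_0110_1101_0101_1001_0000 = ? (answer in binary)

0b10001111110101010011000011

Add column by column in base 2, right to left:
  1+0 = 1
  1+0 = 1
  0+0 = 0
  0+0 = 0
  1+1 = 0 carry 1
  1+0+1 = 0 carry 1
  0+0+1 = 1
  0+1 = 1
  1+1 = 0 carry 1
  1+0+1 = 0 carry 1
  1+1+1 = 1 carry 1
  1+0+1 = 0 carry 1
  1+1+1 = 1 carry 1
  1+0+1 = 0 carry 1
  1+1+1 = 1 carry 1
  0+1+1 = 0 carry 1
  0+0+1 = 1
  0+1 = 1
  0+1 = 1
  1+0 = 1
  0+1 = 1
  1+0 = 1
  1+1 = 0 carry 1
  0+1+1 = 0 carry 1
  0+1+1 = 0 carry 1
  final carry 1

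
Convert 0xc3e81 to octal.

Expand each hex digit to 4 bits: c=1100 3=0011 e=1110 8=1000 1=0001.
Group the bits in threes: 011 000 011 111 010 000 001 → 3037201.

0o3037201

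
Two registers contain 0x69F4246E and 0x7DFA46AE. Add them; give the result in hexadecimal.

0xE7EE6B1C

Add column by column in base 16, right to left:
  E+E = C carry 1
  6+A+1 = 1 carry 1
  4+6+1 = B
  2+4 = 6
  4+A = E
  F+F = E carry 1
  9+D+1 = 7 carry 1
  6+7+1 = E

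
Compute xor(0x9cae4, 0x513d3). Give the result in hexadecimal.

0xcd937

XOR each hex digit independently (no carries):
  9^5=c, c^1=d, a^3=9, e^d=3, 4^3=7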